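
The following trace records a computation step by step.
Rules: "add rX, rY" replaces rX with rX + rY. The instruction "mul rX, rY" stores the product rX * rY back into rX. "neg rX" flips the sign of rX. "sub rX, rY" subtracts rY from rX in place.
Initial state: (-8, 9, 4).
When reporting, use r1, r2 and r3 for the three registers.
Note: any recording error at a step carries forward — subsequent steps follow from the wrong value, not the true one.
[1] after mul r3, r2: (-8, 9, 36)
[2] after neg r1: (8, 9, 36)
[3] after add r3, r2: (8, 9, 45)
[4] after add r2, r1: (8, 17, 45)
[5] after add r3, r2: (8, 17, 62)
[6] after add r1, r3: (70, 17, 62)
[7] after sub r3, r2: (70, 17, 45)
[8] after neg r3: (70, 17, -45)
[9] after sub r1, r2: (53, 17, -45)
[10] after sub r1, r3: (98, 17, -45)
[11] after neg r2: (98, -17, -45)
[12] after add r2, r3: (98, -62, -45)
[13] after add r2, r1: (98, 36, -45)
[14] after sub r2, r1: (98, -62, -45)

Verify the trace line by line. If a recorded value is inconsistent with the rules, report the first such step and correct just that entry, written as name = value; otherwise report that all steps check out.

no error

1. r3 = 4 * 9 = 36 (confirmed correct)
2. r1 = -(-8) = 8 (consistent with the trace)
3. r3 = 36 + 9 = 45 (agrees with the trace)
4. r2 = 9 + 8 = 17 (verified)
5. r3 = 45 + 17 = 62 (matches)
6. r1 = 8 + 62 = 70 (matches)
7. r3 = 62 - 17 = 45 (matches)
8. r3 = -(45) = -45 (verified)
9. r1 = 70 - 17 = 53 (same as recorded)
10. r1 = 53 - -45 = 98 (verified)
11. r2 = -(17) = -17 (verified)
12. r2 = -17 + -45 = -62 (confirmed correct)
13. r2 = -62 + 98 = 36 (checks out)
14. r2 = 36 - 98 = -62 (verified)
All entries verified; no error found.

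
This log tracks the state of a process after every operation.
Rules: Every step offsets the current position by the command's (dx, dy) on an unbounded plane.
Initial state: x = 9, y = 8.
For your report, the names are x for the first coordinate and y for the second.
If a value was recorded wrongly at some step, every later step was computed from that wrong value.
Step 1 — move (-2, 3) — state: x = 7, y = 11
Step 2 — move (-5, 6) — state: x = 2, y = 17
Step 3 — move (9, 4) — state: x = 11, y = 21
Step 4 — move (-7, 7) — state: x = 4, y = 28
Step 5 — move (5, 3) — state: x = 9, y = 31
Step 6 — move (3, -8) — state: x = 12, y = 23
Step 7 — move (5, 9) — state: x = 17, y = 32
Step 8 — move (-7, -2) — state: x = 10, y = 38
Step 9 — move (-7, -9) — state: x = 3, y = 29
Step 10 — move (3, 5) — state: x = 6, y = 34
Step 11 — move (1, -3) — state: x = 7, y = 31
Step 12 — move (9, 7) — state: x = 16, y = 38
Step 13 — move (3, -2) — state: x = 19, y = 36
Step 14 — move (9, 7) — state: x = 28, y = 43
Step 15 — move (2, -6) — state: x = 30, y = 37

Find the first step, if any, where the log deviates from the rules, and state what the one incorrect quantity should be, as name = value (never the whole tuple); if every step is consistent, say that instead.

step 8, y = 30

Recomputing the run from the initial state:
step 1: x = 7, y = 11
step 2: x = 2, y = 17
step 3: x = 11, y = 21
step 4: x = 4, y = 28
step 5: x = 9, y = 31
step 6: x = 12, y = 23
step 7: x = 17, y = 32
step 8: x = 10, y = 30
step 9: x = 3, y = 21
step 10: x = 6, y = 26
step 11: x = 7, y = 23
step 12: x = 16, y = 30
step 13: x = 19, y = 28
step 14: x = 28, y = 35
step 15: x = 30, y = 29
The first disagreement with the log is at step 8, where the value should be y = 30.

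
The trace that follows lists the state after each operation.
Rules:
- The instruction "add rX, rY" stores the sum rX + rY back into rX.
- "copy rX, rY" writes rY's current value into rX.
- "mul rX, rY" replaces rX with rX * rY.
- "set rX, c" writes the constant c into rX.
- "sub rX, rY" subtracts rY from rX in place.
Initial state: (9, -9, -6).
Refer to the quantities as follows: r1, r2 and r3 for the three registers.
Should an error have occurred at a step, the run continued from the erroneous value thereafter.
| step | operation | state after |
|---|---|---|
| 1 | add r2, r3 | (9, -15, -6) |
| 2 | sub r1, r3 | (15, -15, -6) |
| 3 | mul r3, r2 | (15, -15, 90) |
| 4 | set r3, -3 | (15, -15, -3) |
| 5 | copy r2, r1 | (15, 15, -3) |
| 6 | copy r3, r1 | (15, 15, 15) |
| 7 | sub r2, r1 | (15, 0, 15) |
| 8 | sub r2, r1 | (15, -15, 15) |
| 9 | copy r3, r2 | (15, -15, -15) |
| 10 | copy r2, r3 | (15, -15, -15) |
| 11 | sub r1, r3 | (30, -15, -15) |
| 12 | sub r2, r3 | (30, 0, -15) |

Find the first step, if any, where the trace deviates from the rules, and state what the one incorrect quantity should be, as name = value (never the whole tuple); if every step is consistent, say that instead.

no error

Step 1: r2 = -9 + -6 = -15 — agrees with the trace.
Step 2: r1 = 9 - -6 = 15 — matches.
Step 3: r3 = -6 * -15 = 90 — checks out.
Step 4: r3 = -3 — confirmed correct.
Step 5: r2 = 15 — same as recorded.
Step 6: r3 = 15 — agrees with the trace.
Step 7: r2 = 15 - 15 = 0 — verified.
Step 8: r2 = 0 - 15 = -15 — agrees with the trace.
Step 9: r3 = -15 — checks out.
Step 10: r2 = -15 — checks out.
Step 11: r1 = 15 - -15 = 30 — confirmed correct.
Step 12: r2 = -15 - -15 = 0 — agrees with the trace.
No step deviates from the rules.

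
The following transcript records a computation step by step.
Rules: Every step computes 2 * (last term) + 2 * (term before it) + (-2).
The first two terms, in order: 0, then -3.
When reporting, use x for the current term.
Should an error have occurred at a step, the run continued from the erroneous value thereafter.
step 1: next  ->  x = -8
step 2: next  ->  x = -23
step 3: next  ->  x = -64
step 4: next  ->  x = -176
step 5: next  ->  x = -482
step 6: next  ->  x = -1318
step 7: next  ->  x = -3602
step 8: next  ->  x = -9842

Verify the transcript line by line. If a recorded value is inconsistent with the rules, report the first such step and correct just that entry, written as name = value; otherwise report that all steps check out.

step 2, x = -24

Recomputing the run from the initial state:
step 1: x = -8
step 2: x = -24
step 3: x = -66
step 4: x = -182
step 5: x = -498
step 6: x = -1362
step 7: x = -3722
step 8: x = -10170
The first disagreement with the transcript is at step 2, where the value should be x = -24.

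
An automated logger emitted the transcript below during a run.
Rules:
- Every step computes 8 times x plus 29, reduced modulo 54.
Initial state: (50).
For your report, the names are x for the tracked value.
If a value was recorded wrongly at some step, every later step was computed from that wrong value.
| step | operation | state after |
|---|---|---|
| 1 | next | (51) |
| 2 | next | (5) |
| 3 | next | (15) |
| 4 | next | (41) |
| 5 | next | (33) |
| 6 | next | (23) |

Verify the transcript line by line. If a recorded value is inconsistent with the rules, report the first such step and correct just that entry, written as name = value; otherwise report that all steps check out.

no error

Recomputing the run from the initial state:
step 1: x = 51
step 2: x = 5
step 3: x = 15
step 4: x = 41
step 5: x = 33
step 6: x = 23
This matches the transcript at every step.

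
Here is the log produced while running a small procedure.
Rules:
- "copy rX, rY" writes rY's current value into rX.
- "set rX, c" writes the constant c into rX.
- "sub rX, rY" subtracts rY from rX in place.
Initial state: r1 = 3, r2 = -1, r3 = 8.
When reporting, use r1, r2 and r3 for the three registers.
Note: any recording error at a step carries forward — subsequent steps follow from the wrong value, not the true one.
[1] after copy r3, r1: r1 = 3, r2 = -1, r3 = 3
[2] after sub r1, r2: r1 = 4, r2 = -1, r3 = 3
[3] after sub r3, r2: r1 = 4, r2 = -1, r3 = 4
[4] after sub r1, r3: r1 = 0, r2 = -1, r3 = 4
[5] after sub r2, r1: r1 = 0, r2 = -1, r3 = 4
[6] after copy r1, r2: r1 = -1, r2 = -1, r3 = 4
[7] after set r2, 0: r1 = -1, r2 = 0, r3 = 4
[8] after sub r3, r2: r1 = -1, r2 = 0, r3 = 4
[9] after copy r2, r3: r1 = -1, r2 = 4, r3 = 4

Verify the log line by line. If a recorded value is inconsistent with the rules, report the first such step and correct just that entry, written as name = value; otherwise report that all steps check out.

no error

Step 1: r3 = 3 — same as recorded.
Step 2: r1 = 3 - -1 = 4 — confirmed correct.
Step 3: r3 = 3 - -1 = 4 — confirmed correct.
Step 4: r1 = 4 - 4 = 0 — checks out.
Step 5: r2 = -1 - 0 = -1 — no discrepancy.
Step 6: r1 = -1 — matches.
Step 7: r2 = 0 — checks out.
Step 8: r3 = 4 - 0 = 4 — confirmed correct.
Step 9: r2 = 4 — in agreement.
Every step is consistent.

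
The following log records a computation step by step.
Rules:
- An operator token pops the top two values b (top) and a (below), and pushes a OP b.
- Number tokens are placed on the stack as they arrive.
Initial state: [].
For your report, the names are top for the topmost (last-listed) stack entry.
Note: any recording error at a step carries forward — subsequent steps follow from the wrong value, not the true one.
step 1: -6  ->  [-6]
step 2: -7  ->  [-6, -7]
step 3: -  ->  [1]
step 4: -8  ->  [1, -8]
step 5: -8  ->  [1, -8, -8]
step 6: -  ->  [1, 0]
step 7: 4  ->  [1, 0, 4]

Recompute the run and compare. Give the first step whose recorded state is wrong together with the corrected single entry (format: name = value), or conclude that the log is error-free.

Recomputing the run from the initial state:
step 1: [-6]
step 2: [-6, -7]
step 3: [1]
step 4: [1, -8]
step 5: [1, -8, -8]
step 6: [1, 0]
step 7: [1, 0, 4]
This matches the log at every step.

no error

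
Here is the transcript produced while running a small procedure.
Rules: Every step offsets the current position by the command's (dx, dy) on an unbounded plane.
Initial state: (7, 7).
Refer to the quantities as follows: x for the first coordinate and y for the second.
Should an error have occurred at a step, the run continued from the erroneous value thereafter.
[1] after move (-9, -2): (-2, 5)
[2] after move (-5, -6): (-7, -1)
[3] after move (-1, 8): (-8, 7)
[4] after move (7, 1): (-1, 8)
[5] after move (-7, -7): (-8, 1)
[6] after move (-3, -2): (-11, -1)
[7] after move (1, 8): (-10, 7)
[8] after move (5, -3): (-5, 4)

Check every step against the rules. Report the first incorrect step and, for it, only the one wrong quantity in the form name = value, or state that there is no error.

Recomputing the run from the initial state:
step 1: x = -2, y = 5
step 2: x = -7, y = -1
step 3: x = -8, y = 7
step 4: x = -1, y = 8
step 5: x = -8, y = 1
step 6: x = -11, y = -1
step 7: x = -10, y = 7
step 8: x = -5, y = 4
This matches the transcript at every step.

no error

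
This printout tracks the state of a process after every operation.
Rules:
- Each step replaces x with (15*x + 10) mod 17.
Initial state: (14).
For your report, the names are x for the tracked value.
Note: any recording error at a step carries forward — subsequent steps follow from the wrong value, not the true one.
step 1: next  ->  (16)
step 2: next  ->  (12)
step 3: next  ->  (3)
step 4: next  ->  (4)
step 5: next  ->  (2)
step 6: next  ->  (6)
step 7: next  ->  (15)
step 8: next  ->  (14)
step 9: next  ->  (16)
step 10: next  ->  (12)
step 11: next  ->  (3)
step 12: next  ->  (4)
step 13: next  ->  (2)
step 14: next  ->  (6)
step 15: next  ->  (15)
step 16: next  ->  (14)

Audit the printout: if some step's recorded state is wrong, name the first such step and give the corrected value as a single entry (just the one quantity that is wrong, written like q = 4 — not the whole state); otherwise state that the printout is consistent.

no error

Step 1: x = (15*14 + 10) mod 17 = 16 — agrees with the printout.
Step 2: x = (15*16 + 10) mod 17 = 12 — exactly as logged.
Step 3: x = (15*12 + 10) mod 17 = 3 — no discrepancy.
Step 4: x = (15*3 + 10) mod 17 = 4 — no discrepancy.
Step 5: x = (15*4 + 10) mod 17 = 2 — agrees with the printout.
Step 6: x = (15*2 + 10) mod 17 = 6 — in agreement.
Step 7: x = (15*6 + 10) mod 17 = 15 — exactly as logged.
Step 8: x = (15*15 + 10) mod 17 = 14 — exactly as logged.
Step 9: x = (15*14 + 10) mod 17 = 16 — checks out.
Step 10: x = (15*16 + 10) mod 17 = 12 — exactly as logged.
Step 11: x = (15*12 + 10) mod 17 = 3 — same as recorded.
Step 12: x = (15*3 + 10) mod 17 = 4 — agrees with the printout.
Step 13: x = (15*4 + 10) mod 17 = 2 — confirmed correct.
Step 14: x = (15*2 + 10) mod 17 = 6 — no discrepancy.
Step 15: x = (15*6 + 10) mod 17 = 15 — matches.
Step 16: x = (15*15 + 10) mod 17 = 14 — matches.
Every step is consistent.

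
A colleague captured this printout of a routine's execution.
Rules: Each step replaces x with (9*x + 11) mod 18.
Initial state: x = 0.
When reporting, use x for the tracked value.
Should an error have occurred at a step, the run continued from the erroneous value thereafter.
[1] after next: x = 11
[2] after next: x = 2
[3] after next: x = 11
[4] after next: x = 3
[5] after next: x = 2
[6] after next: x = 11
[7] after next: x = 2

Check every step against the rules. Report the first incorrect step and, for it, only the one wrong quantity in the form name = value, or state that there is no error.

step 1: x = (9*0 + 11) mod 18 = 11 -> no discrepancy
step 2: x = (9*11 + 11) mod 18 = 2 -> in agreement
step 3: x = (9*2 + 11) mod 18 = 11 -> confirmed correct
step 4: x = (9*11 + 11) mod 18 = 2 -> first mismatch against the printout
The audit stops at step 4: the recorded entry is wrong and should be x = 2.

step 4, x = 2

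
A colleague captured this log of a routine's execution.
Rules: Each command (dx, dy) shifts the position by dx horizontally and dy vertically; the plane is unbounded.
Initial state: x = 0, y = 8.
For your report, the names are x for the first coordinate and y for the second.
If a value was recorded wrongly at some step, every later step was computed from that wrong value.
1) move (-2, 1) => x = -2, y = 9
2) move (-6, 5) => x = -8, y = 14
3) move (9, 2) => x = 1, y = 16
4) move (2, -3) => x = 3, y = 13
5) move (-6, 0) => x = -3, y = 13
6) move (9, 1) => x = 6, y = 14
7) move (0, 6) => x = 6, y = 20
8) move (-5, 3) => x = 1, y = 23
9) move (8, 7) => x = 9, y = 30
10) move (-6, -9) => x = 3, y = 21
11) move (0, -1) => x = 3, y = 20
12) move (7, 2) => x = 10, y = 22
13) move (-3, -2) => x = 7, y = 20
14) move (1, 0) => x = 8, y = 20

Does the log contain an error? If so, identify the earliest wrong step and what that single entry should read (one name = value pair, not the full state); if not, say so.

no error

Recomputing the run from the initial state:
step 1: x = -2, y = 9
step 2: x = -8, y = 14
step 3: x = 1, y = 16
step 4: x = 3, y = 13
step 5: x = -3, y = 13
step 6: x = 6, y = 14
step 7: x = 6, y = 20
step 8: x = 1, y = 23
step 9: x = 9, y = 30
step 10: x = 3, y = 21
step 11: x = 3, y = 20
step 12: x = 10, y = 22
step 13: x = 7, y = 20
step 14: x = 8, y = 20
This matches the log at every step.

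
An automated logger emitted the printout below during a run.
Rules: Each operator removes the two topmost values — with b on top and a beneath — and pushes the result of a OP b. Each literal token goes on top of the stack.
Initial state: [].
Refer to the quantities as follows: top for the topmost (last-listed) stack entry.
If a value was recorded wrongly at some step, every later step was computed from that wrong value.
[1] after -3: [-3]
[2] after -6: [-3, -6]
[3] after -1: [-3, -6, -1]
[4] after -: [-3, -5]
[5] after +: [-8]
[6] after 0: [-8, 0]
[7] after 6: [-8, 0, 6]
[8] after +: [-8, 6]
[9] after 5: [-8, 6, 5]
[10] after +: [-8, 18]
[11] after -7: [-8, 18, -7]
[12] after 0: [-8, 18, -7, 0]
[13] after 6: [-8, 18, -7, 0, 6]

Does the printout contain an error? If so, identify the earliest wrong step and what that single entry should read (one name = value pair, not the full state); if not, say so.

Recomputing the run from the initial state:
step 1: [-3]
step 2: [-3, -6]
step 3: [-3, -6, -1]
step 4: [-3, -5]
step 5: [-8]
step 6: [-8, 0]
step 7: [-8, 0, 6]
step 8: [-8, 6]
step 9: [-8, 6, 5]
step 10: [-8, 11]
step 11: [-8, 11, -7]
step 12: [-8, 11, -7, 0]
step 13: [-8, 11, -7, 0, 6]
The first disagreement with the printout is at step 10, where the value should be top = 11.

step 10, top = 11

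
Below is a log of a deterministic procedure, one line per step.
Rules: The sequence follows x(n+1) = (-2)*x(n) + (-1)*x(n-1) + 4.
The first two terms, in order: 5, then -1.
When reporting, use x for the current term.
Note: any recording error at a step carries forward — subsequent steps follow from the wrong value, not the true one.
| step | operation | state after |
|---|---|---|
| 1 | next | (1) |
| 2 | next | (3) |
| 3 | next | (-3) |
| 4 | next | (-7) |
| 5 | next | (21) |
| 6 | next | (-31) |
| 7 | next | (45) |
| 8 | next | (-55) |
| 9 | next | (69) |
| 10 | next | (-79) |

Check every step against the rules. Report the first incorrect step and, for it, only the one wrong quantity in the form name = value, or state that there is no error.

step 4, x = 7

1. x = -2*(-1) + (-1)*(5) + (4) = 1 (agrees with the log)
2. x = -2*(1) + (-1)*(-1) + (4) = 3 (same as recorded)
3. x = -2*(3) + (-1)*(1) + (4) = -3 (in agreement)
4. x = -2*(-3) + (-1)*(3) + (4) = 7 (the log has a different value)
The earliest wrong entry is at step 4: it should read x = 7.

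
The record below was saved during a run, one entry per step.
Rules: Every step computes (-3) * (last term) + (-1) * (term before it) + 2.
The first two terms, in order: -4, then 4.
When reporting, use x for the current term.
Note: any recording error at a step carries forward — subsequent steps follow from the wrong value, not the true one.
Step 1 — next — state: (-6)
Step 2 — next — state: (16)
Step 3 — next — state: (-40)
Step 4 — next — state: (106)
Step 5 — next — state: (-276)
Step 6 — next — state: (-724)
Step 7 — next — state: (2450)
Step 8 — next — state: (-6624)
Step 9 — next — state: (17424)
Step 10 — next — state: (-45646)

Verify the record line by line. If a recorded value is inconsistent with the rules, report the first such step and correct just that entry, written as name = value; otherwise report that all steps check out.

1. x = -3*(4) + (-1)*(-4) + (2) = -6 (matches)
2. x = -3*(-6) + (-1)*(4) + (2) = 16 (no discrepancy)
3. x = -3*(16) + (-1)*(-6) + (2) = -40 (matches)
4. x = -3*(-40) + (-1)*(16) + (2) = 106 (matches)
5. x = -3*(106) + (-1)*(-40) + (2) = -276 (verified)
6. x = -3*(-276) + (-1)*(106) + (2) = 724 (a discrepancy with the record)
So the first discrepancy is step 6, where the right value is x = 724.

step 6, x = 724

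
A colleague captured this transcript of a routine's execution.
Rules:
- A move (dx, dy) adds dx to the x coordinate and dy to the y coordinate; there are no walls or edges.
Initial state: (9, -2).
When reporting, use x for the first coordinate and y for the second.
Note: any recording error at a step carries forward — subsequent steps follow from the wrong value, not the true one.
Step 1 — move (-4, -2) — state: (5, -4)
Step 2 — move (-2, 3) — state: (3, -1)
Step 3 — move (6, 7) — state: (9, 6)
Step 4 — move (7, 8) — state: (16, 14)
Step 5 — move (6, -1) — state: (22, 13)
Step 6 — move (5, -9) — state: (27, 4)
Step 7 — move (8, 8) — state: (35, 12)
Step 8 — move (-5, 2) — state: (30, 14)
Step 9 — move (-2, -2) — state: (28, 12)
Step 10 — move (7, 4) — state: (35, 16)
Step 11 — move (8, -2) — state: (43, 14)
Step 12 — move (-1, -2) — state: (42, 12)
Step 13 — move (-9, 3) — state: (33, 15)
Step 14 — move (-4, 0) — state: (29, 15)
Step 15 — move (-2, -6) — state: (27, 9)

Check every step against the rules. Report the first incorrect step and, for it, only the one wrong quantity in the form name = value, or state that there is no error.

Recomputing the run from the initial state:
step 1: x = 5, y = -4
step 2: x = 3, y = -1
step 3: x = 9, y = 6
step 4: x = 16, y = 14
step 5: x = 22, y = 13
step 6: x = 27, y = 4
step 7: x = 35, y = 12
step 8: x = 30, y = 14
step 9: x = 28, y = 12
step 10: x = 35, y = 16
step 11: x = 43, y = 14
step 12: x = 42, y = 12
step 13: x = 33, y = 15
step 14: x = 29, y = 15
step 15: x = 27, y = 9
This matches the transcript at every step.

no error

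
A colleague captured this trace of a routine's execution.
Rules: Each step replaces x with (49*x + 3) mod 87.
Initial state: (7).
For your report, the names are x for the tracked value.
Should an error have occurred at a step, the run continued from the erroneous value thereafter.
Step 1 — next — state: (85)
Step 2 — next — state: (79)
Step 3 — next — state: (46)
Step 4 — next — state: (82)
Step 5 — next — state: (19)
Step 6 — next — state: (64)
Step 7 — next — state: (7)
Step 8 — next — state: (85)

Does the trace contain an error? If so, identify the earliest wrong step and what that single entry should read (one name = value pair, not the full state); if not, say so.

no error

step 1: x = (49*7 + 3) mod 87 = 85 -> matches
step 2: x = (49*85 + 3) mod 87 = 79 -> confirmed correct
step 3: x = (49*79 + 3) mod 87 = 46 -> same as recorded
step 4: x = (49*46 + 3) mod 87 = 82 -> consistent with the trace
step 5: x = (49*82 + 3) mod 87 = 19 -> matches
step 6: x = (49*19 + 3) mod 87 = 64 -> no discrepancy
step 7: x = (49*64 + 3) mod 87 = 7 -> confirmed correct
step 8: x = (49*7 + 3) mod 87 = 85 -> agrees with the trace
Every step is consistent.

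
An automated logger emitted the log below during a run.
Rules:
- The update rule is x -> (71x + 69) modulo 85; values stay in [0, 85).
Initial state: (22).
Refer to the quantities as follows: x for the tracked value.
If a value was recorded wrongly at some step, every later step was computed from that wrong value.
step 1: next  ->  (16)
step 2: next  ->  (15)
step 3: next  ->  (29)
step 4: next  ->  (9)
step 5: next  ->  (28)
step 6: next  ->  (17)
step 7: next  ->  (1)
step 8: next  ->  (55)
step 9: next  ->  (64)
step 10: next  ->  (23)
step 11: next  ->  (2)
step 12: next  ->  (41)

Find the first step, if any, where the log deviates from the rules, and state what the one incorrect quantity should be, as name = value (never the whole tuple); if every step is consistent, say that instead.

Recomputing the run from the initial state:
step 1: x = 16
step 2: x = 15
step 3: x = 29
step 4: x = 3
step 5: x = 27
step 6: x = 31
step 7: x = 60
step 8: x = 79
step 9: x = 68
step 10: x = 52
step 11: x = 21
step 12: x = 30
The first disagreement with the log is at step 4, where the value should be x = 3.

step 4, x = 3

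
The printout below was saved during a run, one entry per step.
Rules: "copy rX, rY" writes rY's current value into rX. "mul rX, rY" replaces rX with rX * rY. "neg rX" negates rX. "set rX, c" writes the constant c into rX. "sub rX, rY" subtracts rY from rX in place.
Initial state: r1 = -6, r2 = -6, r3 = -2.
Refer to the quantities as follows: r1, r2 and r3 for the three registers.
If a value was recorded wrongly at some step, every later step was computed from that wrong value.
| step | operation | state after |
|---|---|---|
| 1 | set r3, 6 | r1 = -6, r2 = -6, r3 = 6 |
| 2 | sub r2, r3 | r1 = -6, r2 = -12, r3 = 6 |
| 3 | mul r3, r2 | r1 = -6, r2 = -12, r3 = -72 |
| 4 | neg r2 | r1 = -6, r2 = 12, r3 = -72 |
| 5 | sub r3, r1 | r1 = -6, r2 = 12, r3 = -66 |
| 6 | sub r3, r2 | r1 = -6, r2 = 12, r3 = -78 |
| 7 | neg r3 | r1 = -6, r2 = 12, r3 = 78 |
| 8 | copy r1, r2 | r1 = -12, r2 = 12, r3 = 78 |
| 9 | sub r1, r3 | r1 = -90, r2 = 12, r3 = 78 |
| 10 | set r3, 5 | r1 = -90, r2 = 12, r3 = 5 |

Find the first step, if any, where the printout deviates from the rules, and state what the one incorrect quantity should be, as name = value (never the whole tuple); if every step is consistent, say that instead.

step 8, r1 = 12

Recomputing the run from the initial state:
step 1: r1 = -6, r2 = -6, r3 = 6
step 2: r1 = -6, r2 = -12, r3 = 6
step 3: r1 = -6, r2 = -12, r3 = -72
step 4: r1 = -6, r2 = 12, r3 = -72
step 5: r1 = -6, r2 = 12, r3 = -66
step 6: r1 = -6, r2 = 12, r3 = -78
step 7: r1 = -6, r2 = 12, r3 = 78
step 8: r1 = 12, r2 = 12, r3 = 78
step 9: r1 = -66, r2 = 12, r3 = 78
step 10: r1 = -66, r2 = 12, r3 = 5
The first disagreement with the printout is at step 8, where the value should be r1 = 12.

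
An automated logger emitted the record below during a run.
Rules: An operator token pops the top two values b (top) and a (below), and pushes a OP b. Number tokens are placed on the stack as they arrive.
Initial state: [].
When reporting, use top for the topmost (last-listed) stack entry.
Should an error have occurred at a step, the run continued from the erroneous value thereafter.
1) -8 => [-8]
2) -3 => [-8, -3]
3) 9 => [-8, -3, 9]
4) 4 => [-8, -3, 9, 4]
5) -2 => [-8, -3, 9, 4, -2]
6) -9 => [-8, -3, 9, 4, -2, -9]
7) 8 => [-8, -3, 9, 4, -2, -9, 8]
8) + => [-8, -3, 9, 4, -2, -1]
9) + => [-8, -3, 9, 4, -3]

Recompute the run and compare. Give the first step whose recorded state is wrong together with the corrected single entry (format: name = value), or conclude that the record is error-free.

1. push -8: top = -8 (consistent with the record)
2. push -3: top = -3 (exactly as logged)
3. push 9: top = 9 (checks out)
4. push 4: top = 4 (confirmed correct)
5. push -2: top = -2 (agrees with the record)
6. push -9: top = -9 (consistent with the record)
7. push 8: top = 8 (verified)
8. -9 + 8 = -1 (in agreement)
9. -2 + -1 = -3 (no discrepancy)
No step deviates from the rules.

no error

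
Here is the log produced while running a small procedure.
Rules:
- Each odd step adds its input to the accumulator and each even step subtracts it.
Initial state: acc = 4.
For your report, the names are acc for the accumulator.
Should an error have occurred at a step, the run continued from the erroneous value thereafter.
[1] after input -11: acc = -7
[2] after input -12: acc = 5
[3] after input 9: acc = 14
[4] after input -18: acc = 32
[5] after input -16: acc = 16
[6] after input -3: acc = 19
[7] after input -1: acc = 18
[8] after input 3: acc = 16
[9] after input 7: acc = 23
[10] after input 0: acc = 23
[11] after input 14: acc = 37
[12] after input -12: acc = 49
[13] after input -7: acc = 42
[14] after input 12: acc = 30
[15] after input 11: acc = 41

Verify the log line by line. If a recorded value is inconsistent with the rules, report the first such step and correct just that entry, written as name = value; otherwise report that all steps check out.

step 8, acc = 15

Recomputing the run from the initial state:
step 1: acc = -7
step 2: acc = 5
step 3: acc = 14
step 4: acc = 32
step 5: acc = 16
step 6: acc = 19
step 7: acc = 18
step 8: acc = 15
step 9: acc = 22
step 10: acc = 22
step 11: acc = 36
step 12: acc = 48
step 13: acc = 41
step 14: acc = 29
step 15: acc = 40
The first disagreement with the log is at step 8, where the value should be acc = 15.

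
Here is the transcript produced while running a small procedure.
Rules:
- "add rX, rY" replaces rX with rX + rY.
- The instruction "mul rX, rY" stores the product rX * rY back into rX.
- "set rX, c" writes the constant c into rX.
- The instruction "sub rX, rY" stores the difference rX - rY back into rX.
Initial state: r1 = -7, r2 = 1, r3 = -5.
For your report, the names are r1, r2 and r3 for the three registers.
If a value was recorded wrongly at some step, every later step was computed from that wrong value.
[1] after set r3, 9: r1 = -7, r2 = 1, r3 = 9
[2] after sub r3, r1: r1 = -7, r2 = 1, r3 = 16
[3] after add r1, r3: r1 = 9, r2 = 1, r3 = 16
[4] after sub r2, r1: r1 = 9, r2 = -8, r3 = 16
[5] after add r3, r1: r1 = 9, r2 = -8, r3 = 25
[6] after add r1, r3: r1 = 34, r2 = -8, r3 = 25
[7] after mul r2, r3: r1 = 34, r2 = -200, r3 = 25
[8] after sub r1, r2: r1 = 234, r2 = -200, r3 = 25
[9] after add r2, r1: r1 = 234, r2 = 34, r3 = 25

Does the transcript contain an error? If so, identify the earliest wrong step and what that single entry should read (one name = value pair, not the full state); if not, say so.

Recomputing the run from the initial state:
step 1: r1 = -7, r2 = 1, r3 = 9
step 2: r1 = -7, r2 = 1, r3 = 16
step 3: r1 = 9, r2 = 1, r3 = 16
step 4: r1 = 9, r2 = -8, r3 = 16
step 5: r1 = 9, r2 = -8, r3 = 25
step 6: r1 = 34, r2 = -8, r3 = 25
step 7: r1 = 34, r2 = -200, r3 = 25
step 8: r1 = 234, r2 = -200, r3 = 25
step 9: r1 = 234, r2 = 34, r3 = 25
This matches the transcript at every step.

no error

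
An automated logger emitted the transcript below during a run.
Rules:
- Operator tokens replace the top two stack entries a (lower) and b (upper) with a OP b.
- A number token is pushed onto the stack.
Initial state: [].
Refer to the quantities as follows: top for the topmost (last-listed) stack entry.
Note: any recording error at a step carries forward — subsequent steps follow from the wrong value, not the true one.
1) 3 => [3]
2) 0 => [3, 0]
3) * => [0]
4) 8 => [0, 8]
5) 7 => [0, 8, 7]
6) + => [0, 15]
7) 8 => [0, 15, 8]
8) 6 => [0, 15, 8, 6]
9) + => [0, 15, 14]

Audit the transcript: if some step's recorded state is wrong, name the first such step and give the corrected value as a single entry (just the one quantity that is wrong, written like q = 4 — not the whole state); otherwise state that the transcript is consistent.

1. push 3: top = 3 (agrees with the transcript)
2. push 0: top = 0 (matches)
3. 3 * 0 = 0 (consistent with the transcript)
4. push 8: top = 8 (exactly as logged)
5. push 7: top = 7 (same as recorded)
6. 8 + 7 = 15 (checks out)
7. push 8: top = 8 (in agreement)
8. push 6: top = 6 (matches)
9. 8 + 6 = 14 (confirmed correct)
All steps check out; nothing to correct.

no error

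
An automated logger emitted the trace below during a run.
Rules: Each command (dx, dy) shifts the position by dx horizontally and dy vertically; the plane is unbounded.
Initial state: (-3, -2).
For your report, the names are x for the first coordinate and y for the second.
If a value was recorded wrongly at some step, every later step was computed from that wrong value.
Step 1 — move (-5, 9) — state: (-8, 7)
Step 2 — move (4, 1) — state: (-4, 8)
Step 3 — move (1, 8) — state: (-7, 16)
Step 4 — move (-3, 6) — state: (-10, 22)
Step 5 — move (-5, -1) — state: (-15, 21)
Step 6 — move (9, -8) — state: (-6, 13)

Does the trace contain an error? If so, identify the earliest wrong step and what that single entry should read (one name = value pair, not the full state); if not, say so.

step 3, x = -3

Recomputing the run from the initial state:
step 1: x = -8, y = 7
step 2: x = -4, y = 8
step 3: x = -3, y = 16
step 4: x = -6, y = 22
step 5: x = -11, y = 21
step 6: x = -2, y = 13
The first disagreement with the trace is at step 3, where the value should be x = -3.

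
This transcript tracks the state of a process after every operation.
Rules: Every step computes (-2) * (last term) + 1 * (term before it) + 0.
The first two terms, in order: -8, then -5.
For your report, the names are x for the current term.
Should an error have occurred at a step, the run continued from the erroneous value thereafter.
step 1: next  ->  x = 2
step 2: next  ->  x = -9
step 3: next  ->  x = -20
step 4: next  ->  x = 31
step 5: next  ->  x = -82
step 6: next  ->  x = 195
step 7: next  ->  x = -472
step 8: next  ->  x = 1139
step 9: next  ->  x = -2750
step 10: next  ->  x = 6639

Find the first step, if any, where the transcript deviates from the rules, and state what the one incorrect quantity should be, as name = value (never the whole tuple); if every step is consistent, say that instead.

step 3, x = 20

Recomputing the run from the initial state:
step 1: x = 2
step 2: x = -9
step 3: x = 20
step 4: x = -49
step 5: x = 118
step 6: x = -285
step 7: x = 688
step 8: x = -1661
step 9: x = 4010
step 10: x = -9681
The first disagreement with the transcript is at step 3, where the value should be x = 20.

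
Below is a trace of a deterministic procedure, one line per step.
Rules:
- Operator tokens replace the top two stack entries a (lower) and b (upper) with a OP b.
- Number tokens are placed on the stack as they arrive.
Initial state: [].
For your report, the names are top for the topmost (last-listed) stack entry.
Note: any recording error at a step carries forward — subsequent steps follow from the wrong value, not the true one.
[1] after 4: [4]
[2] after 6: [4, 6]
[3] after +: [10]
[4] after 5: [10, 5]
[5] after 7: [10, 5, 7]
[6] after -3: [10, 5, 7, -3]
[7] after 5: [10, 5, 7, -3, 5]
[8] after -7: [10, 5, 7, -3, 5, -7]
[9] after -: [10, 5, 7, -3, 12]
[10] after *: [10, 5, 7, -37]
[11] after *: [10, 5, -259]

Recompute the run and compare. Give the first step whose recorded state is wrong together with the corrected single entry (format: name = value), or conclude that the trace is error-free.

Recomputing the run from the initial state:
step 1: [4]
step 2: [4, 6]
step 3: [10]
step 4: [10, 5]
step 5: [10, 5, 7]
step 6: [10, 5, 7, -3]
step 7: [10, 5, 7, -3, 5]
step 8: [10, 5, 7, -3, 5, -7]
step 9: [10, 5, 7, -3, 12]
step 10: [10, 5, 7, -36]
step 11: [10, 5, -252]
The first disagreement with the trace is at step 10, where the value should be top = -36.

step 10, top = -36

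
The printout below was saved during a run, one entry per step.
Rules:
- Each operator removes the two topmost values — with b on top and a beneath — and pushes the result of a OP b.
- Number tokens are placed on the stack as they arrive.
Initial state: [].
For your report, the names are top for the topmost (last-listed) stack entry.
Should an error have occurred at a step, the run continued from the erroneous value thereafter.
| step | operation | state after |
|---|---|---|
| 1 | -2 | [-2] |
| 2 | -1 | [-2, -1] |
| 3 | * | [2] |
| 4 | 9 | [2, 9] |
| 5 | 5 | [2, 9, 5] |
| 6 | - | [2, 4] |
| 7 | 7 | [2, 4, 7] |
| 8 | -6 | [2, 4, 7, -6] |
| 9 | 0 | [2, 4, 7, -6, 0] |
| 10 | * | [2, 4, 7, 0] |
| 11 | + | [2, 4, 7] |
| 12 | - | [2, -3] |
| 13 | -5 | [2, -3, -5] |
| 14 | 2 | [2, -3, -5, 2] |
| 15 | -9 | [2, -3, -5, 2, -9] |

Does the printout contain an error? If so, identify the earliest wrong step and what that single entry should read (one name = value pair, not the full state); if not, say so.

no error

Step 1: push -2: top = -2 — same as recorded.
Step 2: push -1: top = -1 — in agreement.
Step 3: -2 * -1 = 2 — verified.
Step 4: push 9: top = 9 — same as recorded.
Step 5: push 5: top = 5 — consistent with the printout.
Step 6: 9 - 5 = 4 — matches.
Step 7: push 7: top = 7 — in agreement.
Step 8: push -6: top = -6 — agrees with the printout.
Step 9: push 0: top = 0 — in agreement.
Step 10: -6 * 0 = 0 — verified.
Step 11: 7 + 0 = 7 — verified.
Step 12: 4 - 7 = -3 — agrees with the printout.
Step 13: push -5: top = -5 — exactly as logged.
Step 14: push 2: top = 2 — matches.
Step 15: push -9: top = -9 — in agreement.
No step deviates from the rules.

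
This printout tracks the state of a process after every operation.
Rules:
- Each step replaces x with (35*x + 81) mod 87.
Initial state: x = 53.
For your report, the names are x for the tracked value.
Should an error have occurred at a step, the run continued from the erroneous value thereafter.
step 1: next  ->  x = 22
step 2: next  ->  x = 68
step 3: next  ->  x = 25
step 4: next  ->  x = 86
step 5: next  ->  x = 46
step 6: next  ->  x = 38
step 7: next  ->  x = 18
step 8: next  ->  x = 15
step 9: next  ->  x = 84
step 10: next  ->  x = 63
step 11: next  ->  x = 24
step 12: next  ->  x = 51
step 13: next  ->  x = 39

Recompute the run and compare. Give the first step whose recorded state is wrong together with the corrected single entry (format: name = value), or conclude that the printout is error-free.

Recomputing the run from the initial state:
step 1: x = 22
step 2: x = 68
step 3: x = 25
step 4: x = 86
step 5: x = 46
step 6: x = 38
step 7: x = 19
step 8: x = 50
step 9: x = 4
step 10: x = 47
step 11: x = 73
step 12: x = 26
step 13: x = 34
The first disagreement with the printout is at step 7, where the value should be x = 19.

step 7, x = 19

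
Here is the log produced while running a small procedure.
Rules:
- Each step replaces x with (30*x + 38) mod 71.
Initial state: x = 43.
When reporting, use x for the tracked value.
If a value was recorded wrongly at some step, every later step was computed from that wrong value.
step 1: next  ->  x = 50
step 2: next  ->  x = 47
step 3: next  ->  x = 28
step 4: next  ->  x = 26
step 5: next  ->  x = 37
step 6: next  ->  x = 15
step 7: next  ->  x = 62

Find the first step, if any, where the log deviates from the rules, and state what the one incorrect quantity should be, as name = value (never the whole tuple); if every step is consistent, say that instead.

step 6, x = 12

step 1: x = (30*43 + 38) mod 71 = 50 -> verified
step 2: x = (30*50 + 38) mod 71 = 47 -> agrees with the log
step 3: x = (30*47 + 38) mod 71 = 28 -> in agreement
step 4: x = (30*28 + 38) mod 71 = 26 -> no discrepancy
step 5: x = (30*26 + 38) mod 71 = 37 -> no discrepancy
step 6: x = (30*37 + 38) mod 71 = 12 -> the recorded entry deviates here
The audit stops at step 6: the recorded entry is wrong and should be x = 12.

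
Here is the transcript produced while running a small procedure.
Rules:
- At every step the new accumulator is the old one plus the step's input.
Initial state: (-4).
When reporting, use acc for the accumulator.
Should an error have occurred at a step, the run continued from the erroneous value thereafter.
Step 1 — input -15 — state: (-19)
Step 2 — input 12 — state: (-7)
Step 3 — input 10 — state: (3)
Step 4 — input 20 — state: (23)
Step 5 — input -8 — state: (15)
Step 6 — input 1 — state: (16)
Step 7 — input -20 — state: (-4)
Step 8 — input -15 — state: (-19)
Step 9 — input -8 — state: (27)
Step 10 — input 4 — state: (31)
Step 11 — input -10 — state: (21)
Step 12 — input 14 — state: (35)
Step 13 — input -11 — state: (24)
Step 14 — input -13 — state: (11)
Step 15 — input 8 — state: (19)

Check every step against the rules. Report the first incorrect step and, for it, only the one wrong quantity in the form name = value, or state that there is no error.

Step 1: acc = -4 + -15 = -19 — in agreement.
Step 2: acc = -19 + 12 = -7 — matches.
Step 3: acc = -7 + 10 = 3 — same as recorded.
Step 4: acc = 3 + 20 = 23 — agrees with the transcript.
Step 5: acc = 23 + -8 = 15 — matches.
Step 6: acc = 15 + 1 = 16 — consistent with the transcript.
Step 7: acc = 16 + -20 = -4 — agrees with the transcript.
Step 8: acc = -4 + -15 = -19 — agrees with the transcript.
Step 9: acc = -19 + -8 = -27 — the entry is off here.
Conclusion: step 9 carries the first error; the entry should be acc = -27.

step 9, acc = -27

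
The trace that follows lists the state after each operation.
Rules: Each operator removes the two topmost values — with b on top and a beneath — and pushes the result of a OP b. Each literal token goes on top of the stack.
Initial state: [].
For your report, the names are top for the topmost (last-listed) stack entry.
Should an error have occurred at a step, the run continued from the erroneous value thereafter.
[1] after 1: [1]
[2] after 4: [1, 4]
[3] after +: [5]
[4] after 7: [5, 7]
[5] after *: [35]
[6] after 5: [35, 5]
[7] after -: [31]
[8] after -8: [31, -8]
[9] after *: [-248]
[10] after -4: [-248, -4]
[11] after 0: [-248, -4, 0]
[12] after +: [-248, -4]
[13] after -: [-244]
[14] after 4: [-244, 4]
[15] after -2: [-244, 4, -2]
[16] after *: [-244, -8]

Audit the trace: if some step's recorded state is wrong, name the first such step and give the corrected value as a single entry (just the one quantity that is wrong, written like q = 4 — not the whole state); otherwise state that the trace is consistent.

step 7, top = 30

Recomputing the run from the initial state:
step 1: [1]
step 2: [1, 4]
step 3: [5]
step 4: [5, 7]
step 5: [35]
step 6: [35, 5]
step 7: [30]
step 8: [30, -8]
step 9: [-240]
step 10: [-240, -4]
step 11: [-240, -4, 0]
step 12: [-240, -4]
step 13: [-236]
step 14: [-236, 4]
step 15: [-236, 4, -2]
step 16: [-236, -8]
The first disagreement with the trace is at step 7, where the value should be top = 30.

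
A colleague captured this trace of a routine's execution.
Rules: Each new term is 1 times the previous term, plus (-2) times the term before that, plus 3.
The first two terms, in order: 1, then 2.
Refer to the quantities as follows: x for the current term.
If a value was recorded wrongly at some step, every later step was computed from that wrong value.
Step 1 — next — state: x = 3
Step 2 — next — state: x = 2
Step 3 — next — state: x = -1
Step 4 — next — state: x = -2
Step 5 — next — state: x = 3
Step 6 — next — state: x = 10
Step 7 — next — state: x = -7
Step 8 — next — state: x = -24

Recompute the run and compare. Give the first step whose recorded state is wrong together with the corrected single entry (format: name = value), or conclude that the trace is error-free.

1. x = 1*(2) + (-2)*(1) + (3) = 3 (no discrepancy)
2. x = 1*(3) + (-2)*(2) + (3) = 2 (no discrepancy)
3. x = 1*(2) + (-2)*(3) + (3) = -1 (same as recorded)
4. x = 1*(-1) + (-2)*(2) + (3) = -2 (same as recorded)
5. x = 1*(-2) + (-2)*(-1) + (3) = 3 (confirmed correct)
6. x = 1*(3) + (-2)*(-2) + (3) = 10 (no discrepancy)
7. x = 1*(10) + (-2)*(3) + (3) = 7 (the recorded entry deviates here)
First deviation found at step 7; the corrected entry is x = 7.

step 7, x = 7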